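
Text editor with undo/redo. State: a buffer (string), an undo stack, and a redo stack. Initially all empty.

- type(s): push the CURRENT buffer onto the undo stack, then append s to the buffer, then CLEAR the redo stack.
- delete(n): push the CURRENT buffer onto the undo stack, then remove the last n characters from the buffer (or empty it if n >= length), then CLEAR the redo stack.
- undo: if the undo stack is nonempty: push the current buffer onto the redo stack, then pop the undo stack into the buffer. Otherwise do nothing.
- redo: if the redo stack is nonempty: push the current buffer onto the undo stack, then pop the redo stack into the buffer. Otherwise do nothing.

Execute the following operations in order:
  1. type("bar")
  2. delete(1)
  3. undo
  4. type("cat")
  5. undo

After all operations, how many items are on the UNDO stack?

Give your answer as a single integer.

Answer: 1

Derivation:
After op 1 (type): buf='bar' undo_depth=1 redo_depth=0
After op 2 (delete): buf='ba' undo_depth=2 redo_depth=0
After op 3 (undo): buf='bar' undo_depth=1 redo_depth=1
After op 4 (type): buf='barcat' undo_depth=2 redo_depth=0
After op 5 (undo): buf='bar' undo_depth=1 redo_depth=1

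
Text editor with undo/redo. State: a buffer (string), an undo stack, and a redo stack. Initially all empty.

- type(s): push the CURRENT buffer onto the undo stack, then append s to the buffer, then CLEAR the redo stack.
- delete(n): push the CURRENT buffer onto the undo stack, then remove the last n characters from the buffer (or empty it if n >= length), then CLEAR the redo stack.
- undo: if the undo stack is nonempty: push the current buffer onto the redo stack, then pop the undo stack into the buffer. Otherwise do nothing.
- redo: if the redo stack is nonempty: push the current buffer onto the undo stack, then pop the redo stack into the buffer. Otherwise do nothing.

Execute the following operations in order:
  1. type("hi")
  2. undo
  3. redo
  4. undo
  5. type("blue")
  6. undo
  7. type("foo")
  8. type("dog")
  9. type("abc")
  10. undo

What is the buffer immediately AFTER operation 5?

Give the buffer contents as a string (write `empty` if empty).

Answer: blue

Derivation:
After op 1 (type): buf='hi' undo_depth=1 redo_depth=0
After op 2 (undo): buf='(empty)' undo_depth=0 redo_depth=1
After op 3 (redo): buf='hi' undo_depth=1 redo_depth=0
After op 4 (undo): buf='(empty)' undo_depth=0 redo_depth=1
After op 5 (type): buf='blue' undo_depth=1 redo_depth=0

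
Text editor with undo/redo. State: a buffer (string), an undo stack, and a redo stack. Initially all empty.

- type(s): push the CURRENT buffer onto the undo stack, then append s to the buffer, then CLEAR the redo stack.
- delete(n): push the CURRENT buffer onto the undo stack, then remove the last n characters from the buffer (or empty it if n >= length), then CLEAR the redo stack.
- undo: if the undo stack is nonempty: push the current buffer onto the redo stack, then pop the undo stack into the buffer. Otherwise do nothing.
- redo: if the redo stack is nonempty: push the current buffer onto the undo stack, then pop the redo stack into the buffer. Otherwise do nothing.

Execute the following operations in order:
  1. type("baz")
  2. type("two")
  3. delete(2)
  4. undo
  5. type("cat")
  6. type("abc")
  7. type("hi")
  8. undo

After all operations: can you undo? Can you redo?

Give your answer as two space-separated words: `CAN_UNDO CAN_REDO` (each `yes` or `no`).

Answer: yes yes

Derivation:
After op 1 (type): buf='baz' undo_depth=1 redo_depth=0
After op 2 (type): buf='baztwo' undo_depth=2 redo_depth=0
After op 3 (delete): buf='bazt' undo_depth=3 redo_depth=0
After op 4 (undo): buf='baztwo' undo_depth=2 redo_depth=1
After op 5 (type): buf='baztwocat' undo_depth=3 redo_depth=0
After op 6 (type): buf='baztwocatabc' undo_depth=4 redo_depth=0
After op 7 (type): buf='baztwocatabchi' undo_depth=5 redo_depth=0
After op 8 (undo): buf='baztwocatabc' undo_depth=4 redo_depth=1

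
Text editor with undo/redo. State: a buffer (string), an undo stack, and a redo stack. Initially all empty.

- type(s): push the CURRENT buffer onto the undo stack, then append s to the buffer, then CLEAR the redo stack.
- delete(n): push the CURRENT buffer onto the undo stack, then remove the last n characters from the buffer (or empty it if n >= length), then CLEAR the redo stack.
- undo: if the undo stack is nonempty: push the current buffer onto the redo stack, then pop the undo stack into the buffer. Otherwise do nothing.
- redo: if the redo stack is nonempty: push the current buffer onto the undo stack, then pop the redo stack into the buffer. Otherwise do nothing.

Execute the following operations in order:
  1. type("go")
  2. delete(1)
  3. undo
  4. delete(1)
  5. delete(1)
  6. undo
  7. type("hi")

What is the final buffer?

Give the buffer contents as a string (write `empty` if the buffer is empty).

After op 1 (type): buf='go' undo_depth=1 redo_depth=0
After op 2 (delete): buf='g' undo_depth=2 redo_depth=0
After op 3 (undo): buf='go' undo_depth=1 redo_depth=1
After op 4 (delete): buf='g' undo_depth=2 redo_depth=0
After op 5 (delete): buf='(empty)' undo_depth=3 redo_depth=0
After op 6 (undo): buf='g' undo_depth=2 redo_depth=1
After op 7 (type): buf='ghi' undo_depth=3 redo_depth=0

Answer: ghi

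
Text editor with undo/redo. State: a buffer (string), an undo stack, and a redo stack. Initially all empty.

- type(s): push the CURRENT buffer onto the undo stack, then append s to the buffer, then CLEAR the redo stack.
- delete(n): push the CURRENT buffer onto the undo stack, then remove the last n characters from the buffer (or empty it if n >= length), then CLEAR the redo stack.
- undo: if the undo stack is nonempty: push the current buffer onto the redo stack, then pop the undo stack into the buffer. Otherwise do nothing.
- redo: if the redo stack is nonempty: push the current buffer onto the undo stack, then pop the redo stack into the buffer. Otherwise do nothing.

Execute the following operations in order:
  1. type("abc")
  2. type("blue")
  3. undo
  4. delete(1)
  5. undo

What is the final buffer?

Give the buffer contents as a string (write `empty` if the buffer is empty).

After op 1 (type): buf='abc' undo_depth=1 redo_depth=0
After op 2 (type): buf='abcblue' undo_depth=2 redo_depth=0
After op 3 (undo): buf='abc' undo_depth=1 redo_depth=1
After op 4 (delete): buf='ab' undo_depth=2 redo_depth=0
After op 5 (undo): buf='abc' undo_depth=1 redo_depth=1

Answer: abc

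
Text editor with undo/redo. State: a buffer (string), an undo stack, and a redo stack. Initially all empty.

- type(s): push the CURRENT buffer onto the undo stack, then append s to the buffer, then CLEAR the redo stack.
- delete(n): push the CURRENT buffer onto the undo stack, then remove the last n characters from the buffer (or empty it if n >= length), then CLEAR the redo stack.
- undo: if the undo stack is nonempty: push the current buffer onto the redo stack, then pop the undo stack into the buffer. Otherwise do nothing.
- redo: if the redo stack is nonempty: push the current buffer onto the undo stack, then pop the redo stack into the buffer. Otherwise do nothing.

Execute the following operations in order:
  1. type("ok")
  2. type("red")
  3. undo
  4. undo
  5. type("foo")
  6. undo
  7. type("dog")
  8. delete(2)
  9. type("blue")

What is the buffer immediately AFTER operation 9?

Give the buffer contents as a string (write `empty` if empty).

Answer: dblue

Derivation:
After op 1 (type): buf='ok' undo_depth=1 redo_depth=0
After op 2 (type): buf='okred' undo_depth=2 redo_depth=0
After op 3 (undo): buf='ok' undo_depth=1 redo_depth=1
After op 4 (undo): buf='(empty)' undo_depth=0 redo_depth=2
After op 5 (type): buf='foo' undo_depth=1 redo_depth=0
After op 6 (undo): buf='(empty)' undo_depth=0 redo_depth=1
After op 7 (type): buf='dog' undo_depth=1 redo_depth=0
After op 8 (delete): buf='d' undo_depth=2 redo_depth=0
After op 9 (type): buf='dblue' undo_depth=3 redo_depth=0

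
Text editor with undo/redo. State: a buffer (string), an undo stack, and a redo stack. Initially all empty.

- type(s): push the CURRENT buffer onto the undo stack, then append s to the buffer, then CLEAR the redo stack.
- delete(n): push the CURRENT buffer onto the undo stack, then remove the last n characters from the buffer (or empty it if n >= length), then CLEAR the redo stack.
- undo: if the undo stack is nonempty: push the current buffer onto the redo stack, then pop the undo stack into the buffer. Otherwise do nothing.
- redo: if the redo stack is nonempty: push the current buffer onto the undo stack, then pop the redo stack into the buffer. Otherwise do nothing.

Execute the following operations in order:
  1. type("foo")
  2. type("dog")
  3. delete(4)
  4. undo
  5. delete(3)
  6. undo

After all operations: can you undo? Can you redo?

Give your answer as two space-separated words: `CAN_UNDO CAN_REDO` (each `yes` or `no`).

Answer: yes yes

Derivation:
After op 1 (type): buf='foo' undo_depth=1 redo_depth=0
After op 2 (type): buf='foodog' undo_depth=2 redo_depth=0
After op 3 (delete): buf='fo' undo_depth=3 redo_depth=0
After op 4 (undo): buf='foodog' undo_depth=2 redo_depth=1
After op 5 (delete): buf='foo' undo_depth=3 redo_depth=0
After op 6 (undo): buf='foodog' undo_depth=2 redo_depth=1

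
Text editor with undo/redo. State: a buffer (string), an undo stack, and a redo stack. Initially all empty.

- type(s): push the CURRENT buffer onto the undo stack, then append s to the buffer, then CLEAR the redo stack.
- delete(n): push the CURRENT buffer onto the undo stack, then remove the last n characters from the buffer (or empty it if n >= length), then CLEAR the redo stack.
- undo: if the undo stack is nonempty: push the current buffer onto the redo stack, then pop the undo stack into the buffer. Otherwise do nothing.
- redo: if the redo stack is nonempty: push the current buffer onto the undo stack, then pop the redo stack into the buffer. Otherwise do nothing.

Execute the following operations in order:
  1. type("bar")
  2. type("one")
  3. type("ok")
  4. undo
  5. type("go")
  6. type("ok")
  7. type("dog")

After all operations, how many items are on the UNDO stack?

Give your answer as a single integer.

Answer: 5

Derivation:
After op 1 (type): buf='bar' undo_depth=1 redo_depth=0
After op 2 (type): buf='barone' undo_depth=2 redo_depth=0
After op 3 (type): buf='baroneok' undo_depth=3 redo_depth=0
After op 4 (undo): buf='barone' undo_depth=2 redo_depth=1
After op 5 (type): buf='baronego' undo_depth=3 redo_depth=0
After op 6 (type): buf='baronegook' undo_depth=4 redo_depth=0
After op 7 (type): buf='baronegookdog' undo_depth=5 redo_depth=0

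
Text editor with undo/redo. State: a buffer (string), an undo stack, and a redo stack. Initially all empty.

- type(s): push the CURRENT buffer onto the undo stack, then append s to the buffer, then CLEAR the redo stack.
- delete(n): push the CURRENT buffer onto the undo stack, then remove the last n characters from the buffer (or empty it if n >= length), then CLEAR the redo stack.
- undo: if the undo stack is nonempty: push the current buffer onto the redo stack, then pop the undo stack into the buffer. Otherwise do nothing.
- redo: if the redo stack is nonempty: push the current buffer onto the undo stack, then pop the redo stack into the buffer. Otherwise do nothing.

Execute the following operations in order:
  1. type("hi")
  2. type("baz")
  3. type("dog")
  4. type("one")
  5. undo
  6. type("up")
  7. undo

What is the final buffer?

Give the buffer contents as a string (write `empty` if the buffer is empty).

Answer: hibazdog

Derivation:
After op 1 (type): buf='hi' undo_depth=1 redo_depth=0
After op 2 (type): buf='hibaz' undo_depth=2 redo_depth=0
After op 3 (type): buf='hibazdog' undo_depth=3 redo_depth=0
After op 4 (type): buf='hibazdogone' undo_depth=4 redo_depth=0
After op 5 (undo): buf='hibazdog' undo_depth=3 redo_depth=1
After op 6 (type): buf='hibazdogup' undo_depth=4 redo_depth=0
After op 7 (undo): buf='hibazdog' undo_depth=3 redo_depth=1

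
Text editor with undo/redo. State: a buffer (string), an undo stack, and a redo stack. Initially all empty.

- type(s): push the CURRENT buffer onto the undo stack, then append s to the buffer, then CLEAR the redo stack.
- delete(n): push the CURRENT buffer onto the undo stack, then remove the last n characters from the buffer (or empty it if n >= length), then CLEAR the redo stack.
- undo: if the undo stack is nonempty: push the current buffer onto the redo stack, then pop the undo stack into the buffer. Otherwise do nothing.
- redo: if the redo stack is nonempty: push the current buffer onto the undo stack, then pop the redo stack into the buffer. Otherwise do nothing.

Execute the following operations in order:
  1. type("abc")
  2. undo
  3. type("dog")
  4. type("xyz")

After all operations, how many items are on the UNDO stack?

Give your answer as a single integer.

Answer: 2

Derivation:
After op 1 (type): buf='abc' undo_depth=1 redo_depth=0
After op 2 (undo): buf='(empty)' undo_depth=0 redo_depth=1
After op 3 (type): buf='dog' undo_depth=1 redo_depth=0
After op 4 (type): buf='dogxyz' undo_depth=2 redo_depth=0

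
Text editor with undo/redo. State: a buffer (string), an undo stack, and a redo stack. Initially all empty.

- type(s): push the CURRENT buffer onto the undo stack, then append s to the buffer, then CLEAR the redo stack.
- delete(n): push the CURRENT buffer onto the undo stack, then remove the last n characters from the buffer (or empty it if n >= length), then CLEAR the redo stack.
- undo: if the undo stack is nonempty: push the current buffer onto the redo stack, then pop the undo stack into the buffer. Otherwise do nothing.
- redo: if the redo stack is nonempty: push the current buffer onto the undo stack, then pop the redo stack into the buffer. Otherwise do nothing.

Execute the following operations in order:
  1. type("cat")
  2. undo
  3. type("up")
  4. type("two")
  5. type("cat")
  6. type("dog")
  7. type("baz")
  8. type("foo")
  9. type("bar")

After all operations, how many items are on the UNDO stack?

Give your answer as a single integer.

After op 1 (type): buf='cat' undo_depth=1 redo_depth=0
After op 2 (undo): buf='(empty)' undo_depth=0 redo_depth=1
After op 3 (type): buf='up' undo_depth=1 redo_depth=0
After op 4 (type): buf='uptwo' undo_depth=2 redo_depth=0
After op 5 (type): buf='uptwocat' undo_depth=3 redo_depth=0
After op 6 (type): buf='uptwocatdog' undo_depth=4 redo_depth=0
After op 7 (type): buf='uptwocatdogbaz' undo_depth=5 redo_depth=0
After op 8 (type): buf='uptwocatdogbazfoo' undo_depth=6 redo_depth=0
After op 9 (type): buf='uptwocatdogbazfoobar' undo_depth=7 redo_depth=0

Answer: 7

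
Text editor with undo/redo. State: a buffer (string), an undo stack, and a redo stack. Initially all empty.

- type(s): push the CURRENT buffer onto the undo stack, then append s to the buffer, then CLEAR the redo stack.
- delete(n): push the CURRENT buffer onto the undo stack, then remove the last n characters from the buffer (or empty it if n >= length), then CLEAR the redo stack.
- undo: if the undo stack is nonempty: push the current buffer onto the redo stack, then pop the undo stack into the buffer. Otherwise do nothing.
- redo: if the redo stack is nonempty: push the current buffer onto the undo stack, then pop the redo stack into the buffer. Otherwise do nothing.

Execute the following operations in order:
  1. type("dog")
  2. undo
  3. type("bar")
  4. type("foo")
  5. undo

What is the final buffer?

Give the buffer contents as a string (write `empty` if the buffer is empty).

Answer: bar

Derivation:
After op 1 (type): buf='dog' undo_depth=1 redo_depth=0
After op 2 (undo): buf='(empty)' undo_depth=0 redo_depth=1
After op 3 (type): buf='bar' undo_depth=1 redo_depth=0
After op 4 (type): buf='barfoo' undo_depth=2 redo_depth=0
After op 5 (undo): buf='bar' undo_depth=1 redo_depth=1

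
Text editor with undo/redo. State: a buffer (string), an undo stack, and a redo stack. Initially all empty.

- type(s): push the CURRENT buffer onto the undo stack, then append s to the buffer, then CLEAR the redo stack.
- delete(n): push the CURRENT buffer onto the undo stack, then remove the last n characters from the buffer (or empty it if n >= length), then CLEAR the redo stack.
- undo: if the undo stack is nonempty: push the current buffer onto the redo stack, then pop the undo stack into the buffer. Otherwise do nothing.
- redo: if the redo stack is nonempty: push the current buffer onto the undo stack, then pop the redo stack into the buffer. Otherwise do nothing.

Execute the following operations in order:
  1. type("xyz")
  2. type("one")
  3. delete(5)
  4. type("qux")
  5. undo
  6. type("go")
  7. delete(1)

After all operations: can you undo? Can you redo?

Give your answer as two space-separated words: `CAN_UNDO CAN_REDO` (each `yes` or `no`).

Answer: yes no

Derivation:
After op 1 (type): buf='xyz' undo_depth=1 redo_depth=0
After op 2 (type): buf='xyzone' undo_depth=2 redo_depth=0
After op 3 (delete): buf='x' undo_depth=3 redo_depth=0
After op 4 (type): buf='xqux' undo_depth=4 redo_depth=0
After op 5 (undo): buf='x' undo_depth=3 redo_depth=1
After op 6 (type): buf='xgo' undo_depth=4 redo_depth=0
After op 7 (delete): buf='xg' undo_depth=5 redo_depth=0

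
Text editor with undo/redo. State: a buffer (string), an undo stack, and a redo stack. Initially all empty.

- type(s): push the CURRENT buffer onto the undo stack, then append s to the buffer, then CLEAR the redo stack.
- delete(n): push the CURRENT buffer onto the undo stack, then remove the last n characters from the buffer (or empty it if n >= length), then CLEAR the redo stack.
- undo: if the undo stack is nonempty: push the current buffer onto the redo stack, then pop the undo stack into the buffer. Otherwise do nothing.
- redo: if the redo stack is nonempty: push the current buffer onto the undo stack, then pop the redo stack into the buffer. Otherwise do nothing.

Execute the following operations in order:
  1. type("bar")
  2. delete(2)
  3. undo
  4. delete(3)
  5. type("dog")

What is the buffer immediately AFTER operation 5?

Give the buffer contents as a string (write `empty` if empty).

After op 1 (type): buf='bar' undo_depth=1 redo_depth=0
After op 2 (delete): buf='b' undo_depth=2 redo_depth=0
After op 3 (undo): buf='bar' undo_depth=1 redo_depth=1
After op 4 (delete): buf='(empty)' undo_depth=2 redo_depth=0
After op 5 (type): buf='dog' undo_depth=3 redo_depth=0

Answer: dog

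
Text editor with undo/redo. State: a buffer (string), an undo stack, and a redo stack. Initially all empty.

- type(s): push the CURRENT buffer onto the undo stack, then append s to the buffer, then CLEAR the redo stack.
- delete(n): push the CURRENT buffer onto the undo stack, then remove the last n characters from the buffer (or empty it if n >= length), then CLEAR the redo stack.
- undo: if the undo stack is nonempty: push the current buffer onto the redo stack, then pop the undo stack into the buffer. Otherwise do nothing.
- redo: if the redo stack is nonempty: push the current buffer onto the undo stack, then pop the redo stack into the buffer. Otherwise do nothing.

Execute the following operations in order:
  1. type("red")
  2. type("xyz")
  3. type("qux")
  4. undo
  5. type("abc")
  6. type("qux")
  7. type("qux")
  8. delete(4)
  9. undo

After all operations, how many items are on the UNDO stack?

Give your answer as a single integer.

Answer: 5

Derivation:
After op 1 (type): buf='red' undo_depth=1 redo_depth=0
After op 2 (type): buf='redxyz' undo_depth=2 redo_depth=0
After op 3 (type): buf='redxyzqux' undo_depth=3 redo_depth=0
After op 4 (undo): buf='redxyz' undo_depth=2 redo_depth=1
After op 5 (type): buf='redxyzabc' undo_depth=3 redo_depth=0
After op 6 (type): buf='redxyzabcqux' undo_depth=4 redo_depth=0
After op 7 (type): buf='redxyzabcquxqux' undo_depth=5 redo_depth=0
After op 8 (delete): buf='redxyzabcqu' undo_depth=6 redo_depth=0
After op 9 (undo): buf='redxyzabcquxqux' undo_depth=5 redo_depth=1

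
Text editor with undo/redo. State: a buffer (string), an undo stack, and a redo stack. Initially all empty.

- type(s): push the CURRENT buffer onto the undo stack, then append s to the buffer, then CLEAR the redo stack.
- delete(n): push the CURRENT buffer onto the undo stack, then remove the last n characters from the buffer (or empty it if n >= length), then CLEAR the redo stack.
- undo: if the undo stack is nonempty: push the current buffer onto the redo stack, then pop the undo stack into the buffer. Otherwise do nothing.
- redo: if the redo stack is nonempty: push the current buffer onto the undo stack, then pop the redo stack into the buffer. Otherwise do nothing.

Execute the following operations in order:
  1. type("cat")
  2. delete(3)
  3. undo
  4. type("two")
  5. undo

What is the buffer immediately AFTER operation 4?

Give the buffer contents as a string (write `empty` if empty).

Answer: cattwo

Derivation:
After op 1 (type): buf='cat' undo_depth=1 redo_depth=0
After op 2 (delete): buf='(empty)' undo_depth=2 redo_depth=0
After op 3 (undo): buf='cat' undo_depth=1 redo_depth=1
After op 4 (type): buf='cattwo' undo_depth=2 redo_depth=0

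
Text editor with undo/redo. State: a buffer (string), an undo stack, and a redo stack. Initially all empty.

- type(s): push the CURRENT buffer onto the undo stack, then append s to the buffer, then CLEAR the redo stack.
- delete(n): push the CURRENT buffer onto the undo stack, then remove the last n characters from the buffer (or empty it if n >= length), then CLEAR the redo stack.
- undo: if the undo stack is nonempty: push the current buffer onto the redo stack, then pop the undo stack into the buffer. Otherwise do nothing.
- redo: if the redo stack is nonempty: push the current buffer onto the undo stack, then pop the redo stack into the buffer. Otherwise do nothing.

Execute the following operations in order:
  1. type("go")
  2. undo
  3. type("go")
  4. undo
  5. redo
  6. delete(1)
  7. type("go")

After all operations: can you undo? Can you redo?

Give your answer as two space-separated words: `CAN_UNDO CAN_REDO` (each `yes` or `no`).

Answer: yes no

Derivation:
After op 1 (type): buf='go' undo_depth=1 redo_depth=0
After op 2 (undo): buf='(empty)' undo_depth=0 redo_depth=1
After op 3 (type): buf='go' undo_depth=1 redo_depth=0
After op 4 (undo): buf='(empty)' undo_depth=0 redo_depth=1
After op 5 (redo): buf='go' undo_depth=1 redo_depth=0
After op 6 (delete): buf='g' undo_depth=2 redo_depth=0
After op 7 (type): buf='ggo' undo_depth=3 redo_depth=0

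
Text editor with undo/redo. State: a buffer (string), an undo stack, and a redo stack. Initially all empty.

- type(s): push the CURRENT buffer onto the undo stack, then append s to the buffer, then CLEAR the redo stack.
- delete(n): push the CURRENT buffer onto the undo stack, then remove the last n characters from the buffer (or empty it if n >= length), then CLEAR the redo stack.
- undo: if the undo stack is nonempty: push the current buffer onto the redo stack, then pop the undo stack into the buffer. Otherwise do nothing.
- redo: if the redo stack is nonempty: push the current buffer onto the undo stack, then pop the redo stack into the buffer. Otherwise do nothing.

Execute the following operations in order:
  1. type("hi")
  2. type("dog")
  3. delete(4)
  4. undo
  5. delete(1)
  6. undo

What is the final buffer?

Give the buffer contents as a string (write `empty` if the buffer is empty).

After op 1 (type): buf='hi' undo_depth=1 redo_depth=0
After op 2 (type): buf='hidog' undo_depth=2 redo_depth=0
After op 3 (delete): buf='h' undo_depth=3 redo_depth=0
After op 4 (undo): buf='hidog' undo_depth=2 redo_depth=1
After op 5 (delete): buf='hido' undo_depth=3 redo_depth=0
After op 6 (undo): buf='hidog' undo_depth=2 redo_depth=1

Answer: hidog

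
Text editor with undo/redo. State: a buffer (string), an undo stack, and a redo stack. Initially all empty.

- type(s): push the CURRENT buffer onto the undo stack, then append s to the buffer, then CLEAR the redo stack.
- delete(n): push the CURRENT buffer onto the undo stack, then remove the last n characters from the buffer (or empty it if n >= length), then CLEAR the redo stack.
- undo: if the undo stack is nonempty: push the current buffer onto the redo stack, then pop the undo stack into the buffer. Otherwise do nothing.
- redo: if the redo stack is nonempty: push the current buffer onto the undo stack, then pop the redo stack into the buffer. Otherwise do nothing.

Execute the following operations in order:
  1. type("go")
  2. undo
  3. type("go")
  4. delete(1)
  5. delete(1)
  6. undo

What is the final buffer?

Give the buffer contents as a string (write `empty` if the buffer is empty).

After op 1 (type): buf='go' undo_depth=1 redo_depth=0
After op 2 (undo): buf='(empty)' undo_depth=0 redo_depth=1
After op 3 (type): buf='go' undo_depth=1 redo_depth=0
After op 4 (delete): buf='g' undo_depth=2 redo_depth=0
After op 5 (delete): buf='(empty)' undo_depth=3 redo_depth=0
After op 6 (undo): buf='g' undo_depth=2 redo_depth=1

Answer: g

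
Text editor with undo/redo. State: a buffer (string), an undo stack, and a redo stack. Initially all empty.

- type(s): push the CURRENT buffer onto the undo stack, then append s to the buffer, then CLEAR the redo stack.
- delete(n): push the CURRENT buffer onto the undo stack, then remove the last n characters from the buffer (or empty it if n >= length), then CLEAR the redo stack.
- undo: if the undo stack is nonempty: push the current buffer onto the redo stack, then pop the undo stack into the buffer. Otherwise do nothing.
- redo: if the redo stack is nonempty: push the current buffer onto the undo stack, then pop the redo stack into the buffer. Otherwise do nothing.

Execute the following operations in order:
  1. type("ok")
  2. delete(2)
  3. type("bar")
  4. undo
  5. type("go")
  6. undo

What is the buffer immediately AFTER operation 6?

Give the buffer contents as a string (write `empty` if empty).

After op 1 (type): buf='ok' undo_depth=1 redo_depth=0
After op 2 (delete): buf='(empty)' undo_depth=2 redo_depth=0
After op 3 (type): buf='bar' undo_depth=3 redo_depth=0
After op 4 (undo): buf='(empty)' undo_depth=2 redo_depth=1
After op 5 (type): buf='go' undo_depth=3 redo_depth=0
After op 6 (undo): buf='(empty)' undo_depth=2 redo_depth=1

Answer: empty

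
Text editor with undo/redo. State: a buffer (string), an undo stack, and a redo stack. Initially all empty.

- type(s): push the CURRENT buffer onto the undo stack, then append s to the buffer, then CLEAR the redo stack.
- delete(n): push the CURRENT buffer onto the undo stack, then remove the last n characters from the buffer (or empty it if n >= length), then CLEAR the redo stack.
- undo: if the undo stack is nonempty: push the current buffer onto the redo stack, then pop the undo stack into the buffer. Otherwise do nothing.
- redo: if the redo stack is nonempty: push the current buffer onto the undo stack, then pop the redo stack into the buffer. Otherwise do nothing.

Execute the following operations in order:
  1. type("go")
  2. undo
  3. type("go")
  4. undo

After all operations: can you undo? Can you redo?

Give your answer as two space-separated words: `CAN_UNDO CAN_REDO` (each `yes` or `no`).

After op 1 (type): buf='go' undo_depth=1 redo_depth=0
After op 2 (undo): buf='(empty)' undo_depth=0 redo_depth=1
After op 3 (type): buf='go' undo_depth=1 redo_depth=0
After op 4 (undo): buf='(empty)' undo_depth=0 redo_depth=1

Answer: no yes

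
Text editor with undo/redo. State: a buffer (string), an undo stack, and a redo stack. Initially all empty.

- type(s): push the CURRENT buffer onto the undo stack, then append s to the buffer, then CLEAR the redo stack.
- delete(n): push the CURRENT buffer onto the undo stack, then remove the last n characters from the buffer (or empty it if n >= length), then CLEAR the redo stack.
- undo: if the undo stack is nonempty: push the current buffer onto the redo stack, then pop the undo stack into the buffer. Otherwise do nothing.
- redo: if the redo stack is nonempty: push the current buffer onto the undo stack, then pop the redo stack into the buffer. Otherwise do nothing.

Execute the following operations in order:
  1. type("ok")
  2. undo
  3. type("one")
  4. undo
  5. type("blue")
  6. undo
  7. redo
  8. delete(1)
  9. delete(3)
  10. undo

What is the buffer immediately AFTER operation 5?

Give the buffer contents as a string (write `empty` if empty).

After op 1 (type): buf='ok' undo_depth=1 redo_depth=0
After op 2 (undo): buf='(empty)' undo_depth=0 redo_depth=1
After op 3 (type): buf='one' undo_depth=1 redo_depth=0
After op 4 (undo): buf='(empty)' undo_depth=0 redo_depth=1
After op 5 (type): buf='blue' undo_depth=1 redo_depth=0

Answer: blue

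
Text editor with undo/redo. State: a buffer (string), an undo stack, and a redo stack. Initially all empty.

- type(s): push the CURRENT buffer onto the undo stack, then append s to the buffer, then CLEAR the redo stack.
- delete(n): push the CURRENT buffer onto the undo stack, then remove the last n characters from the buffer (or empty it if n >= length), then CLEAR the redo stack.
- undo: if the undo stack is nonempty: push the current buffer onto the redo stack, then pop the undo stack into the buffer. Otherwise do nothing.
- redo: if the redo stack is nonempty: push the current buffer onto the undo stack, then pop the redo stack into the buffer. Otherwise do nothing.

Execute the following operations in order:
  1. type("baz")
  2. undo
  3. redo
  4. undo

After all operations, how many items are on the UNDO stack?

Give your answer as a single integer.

After op 1 (type): buf='baz' undo_depth=1 redo_depth=0
After op 2 (undo): buf='(empty)' undo_depth=0 redo_depth=1
After op 3 (redo): buf='baz' undo_depth=1 redo_depth=0
After op 4 (undo): buf='(empty)' undo_depth=0 redo_depth=1

Answer: 0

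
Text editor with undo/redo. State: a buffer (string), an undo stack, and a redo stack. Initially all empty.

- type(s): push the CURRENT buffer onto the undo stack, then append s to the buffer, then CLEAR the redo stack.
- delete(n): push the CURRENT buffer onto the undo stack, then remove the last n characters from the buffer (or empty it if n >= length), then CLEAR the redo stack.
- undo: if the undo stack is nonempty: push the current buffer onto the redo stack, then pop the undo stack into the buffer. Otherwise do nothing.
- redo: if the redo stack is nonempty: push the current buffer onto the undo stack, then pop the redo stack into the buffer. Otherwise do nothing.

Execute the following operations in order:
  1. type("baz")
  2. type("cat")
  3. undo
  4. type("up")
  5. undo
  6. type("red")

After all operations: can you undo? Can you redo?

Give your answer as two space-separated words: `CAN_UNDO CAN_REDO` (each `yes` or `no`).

After op 1 (type): buf='baz' undo_depth=1 redo_depth=0
After op 2 (type): buf='bazcat' undo_depth=2 redo_depth=0
After op 3 (undo): buf='baz' undo_depth=1 redo_depth=1
After op 4 (type): buf='bazup' undo_depth=2 redo_depth=0
After op 5 (undo): buf='baz' undo_depth=1 redo_depth=1
After op 6 (type): buf='bazred' undo_depth=2 redo_depth=0

Answer: yes no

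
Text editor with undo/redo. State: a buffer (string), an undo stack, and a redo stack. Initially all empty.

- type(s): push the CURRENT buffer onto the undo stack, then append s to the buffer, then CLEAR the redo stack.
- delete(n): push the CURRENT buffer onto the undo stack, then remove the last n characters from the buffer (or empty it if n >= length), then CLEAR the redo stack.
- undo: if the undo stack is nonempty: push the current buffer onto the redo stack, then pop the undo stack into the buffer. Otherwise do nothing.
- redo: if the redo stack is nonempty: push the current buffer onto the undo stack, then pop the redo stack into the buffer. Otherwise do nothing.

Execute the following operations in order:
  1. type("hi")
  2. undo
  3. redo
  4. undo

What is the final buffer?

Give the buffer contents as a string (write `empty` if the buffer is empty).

After op 1 (type): buf='hi' undo_depth=1 redo_depth=0
After op 2 (undo): buf='(empty)' undo_depth=0 redo_depth=1
After op 3 (redo): buf='hi' undo_depth=1 redo_depth=0
After op 4 (undo): buf='(empty)' undo_depth=0 redo_depth=1

Answer: empty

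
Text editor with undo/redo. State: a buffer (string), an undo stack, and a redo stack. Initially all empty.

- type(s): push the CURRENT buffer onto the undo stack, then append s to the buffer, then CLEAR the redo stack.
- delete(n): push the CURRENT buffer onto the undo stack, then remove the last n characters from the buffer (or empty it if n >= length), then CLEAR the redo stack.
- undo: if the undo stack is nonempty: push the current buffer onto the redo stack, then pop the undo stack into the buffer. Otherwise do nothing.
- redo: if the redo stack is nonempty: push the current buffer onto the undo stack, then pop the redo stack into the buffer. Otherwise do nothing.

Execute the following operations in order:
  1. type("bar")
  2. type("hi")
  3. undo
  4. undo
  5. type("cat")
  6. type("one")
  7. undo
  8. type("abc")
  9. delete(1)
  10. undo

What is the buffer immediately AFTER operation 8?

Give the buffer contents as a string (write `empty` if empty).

After op 1 (type): buf='bar' undo_depth=1 redo_depth=0
After op 2 (type): buf='barhi' undo_depth=2 redo_depth=0
After op 3 (undo): buf='bar' undo_depth=1 redo_depth=1
After op 4 (undo): buf='(empty)' undo_depth=0 redo_depth=2
After op 5 (type): buf='cat' undo_depth=1 redo_depth=0
After op 6 (type): buf='catone' undo_depth=2 redo_depth=0
After op 7 (undo): buf='cat' undo_depth=1 redo_depth=1
After op 8 (type): buf='catabc' undo_depth=2 redo_depth=0

Answer: catabc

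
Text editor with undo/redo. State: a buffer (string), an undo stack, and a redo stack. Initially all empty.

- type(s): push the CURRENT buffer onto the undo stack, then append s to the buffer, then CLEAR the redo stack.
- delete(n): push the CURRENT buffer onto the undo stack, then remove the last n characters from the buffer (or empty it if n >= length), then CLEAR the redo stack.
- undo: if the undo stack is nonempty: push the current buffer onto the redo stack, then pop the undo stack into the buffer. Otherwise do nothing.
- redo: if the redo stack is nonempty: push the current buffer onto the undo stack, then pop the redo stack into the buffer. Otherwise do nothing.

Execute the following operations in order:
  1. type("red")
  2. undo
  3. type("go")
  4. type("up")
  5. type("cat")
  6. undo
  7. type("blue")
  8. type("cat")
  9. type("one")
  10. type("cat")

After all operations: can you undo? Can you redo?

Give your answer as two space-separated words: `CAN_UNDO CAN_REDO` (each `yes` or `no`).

Answer: yes no

Derivation:
After op 1 (type): buf='red' undo_depth=1 redo_depth=0
After op 2 (undo): buf='(empty)' undo_depth=0 redo_depth=1
After op 3 (type): buf='go' undo_depth=1 redo_depth=0
After op 4 (type): buf='goup' undo_depth=2 redo_depth=0
After op 5 (type): buf='goupcat' undo_depth=3 redo_depth=0
After op 6 (undo): buf='goup' undo_depth=2 redo_depth=1
After op 7 (type): buf='goupblue' undo_depth=3 redo_depth=0
After op 8 (type): buf='goupbluecat' undo_depth=4 redo_depth=0
After op 9 (type): buf='goupbluecatone' undo_depth=5 redo_depth=0
After op 10 (type): buf='goupbluecatonecat' undo_depth=6 redo_depth=0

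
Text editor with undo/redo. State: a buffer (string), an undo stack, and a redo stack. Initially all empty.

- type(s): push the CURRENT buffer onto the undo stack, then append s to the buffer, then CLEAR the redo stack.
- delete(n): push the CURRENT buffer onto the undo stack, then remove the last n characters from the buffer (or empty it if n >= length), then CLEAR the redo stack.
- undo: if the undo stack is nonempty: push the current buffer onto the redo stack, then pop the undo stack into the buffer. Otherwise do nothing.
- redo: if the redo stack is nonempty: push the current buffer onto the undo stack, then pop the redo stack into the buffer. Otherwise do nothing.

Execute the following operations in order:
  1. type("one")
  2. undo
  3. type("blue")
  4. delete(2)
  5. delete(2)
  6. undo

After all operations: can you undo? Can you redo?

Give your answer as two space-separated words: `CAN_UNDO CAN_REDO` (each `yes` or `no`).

Answer: yes yes

Derivation:
After op 1 (type): buf='one' undo_depth=1 redo_depth=0
After op 2 (undo): buf='(empty)' undo_depth=0 redo_depth=1
After op 3 (type): buf='blue' undo_depth=1 redo_depth=0
After op 4 (delete): buf='bl' undo_depth=2 redo_depth=0
After op 5 (delete): buf='(empty)' undo_depth=3 redo_depth=0
After op 6 (undo): buf='bl' undo_depth=2 redo_depth=1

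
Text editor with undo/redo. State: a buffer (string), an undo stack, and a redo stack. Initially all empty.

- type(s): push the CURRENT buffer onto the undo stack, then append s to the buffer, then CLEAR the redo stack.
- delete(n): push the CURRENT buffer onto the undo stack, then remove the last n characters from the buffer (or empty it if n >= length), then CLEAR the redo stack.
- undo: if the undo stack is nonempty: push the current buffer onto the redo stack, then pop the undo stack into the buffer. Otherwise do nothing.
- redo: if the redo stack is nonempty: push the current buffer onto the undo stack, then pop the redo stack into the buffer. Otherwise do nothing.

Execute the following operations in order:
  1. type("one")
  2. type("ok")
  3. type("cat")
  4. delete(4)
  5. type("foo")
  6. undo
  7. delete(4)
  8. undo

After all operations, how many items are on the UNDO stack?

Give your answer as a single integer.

Answer: 4

Derivation:
After op 1 (type): buf='one' undo_depth=1 redo_depth=0
After op 2 (type): buf='oneok' undo_depth=2 redo_depth=0
After op 3 (type): buf='oneokcat' undo_depth=3 redo_depth=0
After op 4 (delete): buf='oneo' undo_depth=4 redo_depth=0
After op 5 (type): buf='oneofoo' undo_depth=5 redo_depth=0
After op 6 (undo): buf='oneo' undo_depth=4 redo_depth=1
After op 7 (delete): buf='(empty)' undo_depth=5 redo_depth=0
After op 8 (undo): buf='oneo' undo_depth=4 redo_depth=1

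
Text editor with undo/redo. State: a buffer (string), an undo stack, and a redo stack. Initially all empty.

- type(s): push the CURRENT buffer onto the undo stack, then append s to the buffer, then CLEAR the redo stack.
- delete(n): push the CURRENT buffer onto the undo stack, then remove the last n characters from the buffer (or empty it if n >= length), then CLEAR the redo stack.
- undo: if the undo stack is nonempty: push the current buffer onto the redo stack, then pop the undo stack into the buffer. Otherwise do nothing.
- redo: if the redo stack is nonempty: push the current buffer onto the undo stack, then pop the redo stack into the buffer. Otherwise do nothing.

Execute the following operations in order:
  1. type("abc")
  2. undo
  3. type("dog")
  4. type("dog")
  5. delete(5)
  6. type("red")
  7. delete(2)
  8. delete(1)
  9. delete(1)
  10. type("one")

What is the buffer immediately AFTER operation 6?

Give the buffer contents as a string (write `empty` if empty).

Answer: dred

Derivation:
After op 1 (type): buf='abc' undo_depth=1 redo_depth=0
After op 2 (undo): buf='(empty)' undo_depth=0 redo_depth=1
After op 3 (type): buf='dog' undo_depth=1 redo_depth=0
After op 4 (type): buf='dogdog' undo_depth=2 redo_depth=0
After op 5 (delete): buf='d' undo_depth=3 redo_depth=0
After op 6 (type): buf='dred' undo_depth=4 redo_depth=0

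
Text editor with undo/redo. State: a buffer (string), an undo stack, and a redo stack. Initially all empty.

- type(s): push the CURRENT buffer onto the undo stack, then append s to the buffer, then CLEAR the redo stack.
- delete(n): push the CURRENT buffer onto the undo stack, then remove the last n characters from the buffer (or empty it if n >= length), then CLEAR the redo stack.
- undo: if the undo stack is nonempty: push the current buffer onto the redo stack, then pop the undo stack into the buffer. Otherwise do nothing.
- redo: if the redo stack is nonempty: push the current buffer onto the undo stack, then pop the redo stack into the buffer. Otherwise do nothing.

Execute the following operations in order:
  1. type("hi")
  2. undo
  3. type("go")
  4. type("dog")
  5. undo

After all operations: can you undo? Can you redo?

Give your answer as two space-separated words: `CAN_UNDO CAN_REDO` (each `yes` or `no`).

Answer: yes yes

Derivation:
After op 1 (type): buf='hi' undo_depth=1 redo_depth=0
After op 2 (undo): buf='(empty)' undo_depth=0 redo_depth=1
After op 3 (type): buf='go' undo_depth=1 redo_depth=0
After op 4 (type): buf='godog' undo_depth=2 redo_depth=0
After op 5 (undo): buf='go' undo_depth=1 redo_depth=1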